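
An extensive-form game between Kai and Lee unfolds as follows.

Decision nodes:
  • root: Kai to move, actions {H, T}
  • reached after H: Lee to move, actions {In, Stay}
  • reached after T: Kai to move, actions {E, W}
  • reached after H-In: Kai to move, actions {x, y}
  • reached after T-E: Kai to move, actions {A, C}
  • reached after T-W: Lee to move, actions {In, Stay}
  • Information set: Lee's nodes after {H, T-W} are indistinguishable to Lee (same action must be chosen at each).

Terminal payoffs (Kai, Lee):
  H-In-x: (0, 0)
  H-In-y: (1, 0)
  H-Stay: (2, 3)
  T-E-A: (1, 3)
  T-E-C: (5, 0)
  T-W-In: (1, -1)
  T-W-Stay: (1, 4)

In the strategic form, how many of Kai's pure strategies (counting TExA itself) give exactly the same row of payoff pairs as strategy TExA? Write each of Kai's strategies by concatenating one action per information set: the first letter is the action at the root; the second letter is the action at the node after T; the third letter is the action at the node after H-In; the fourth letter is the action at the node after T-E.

Row for TExA (columns In, Stay): (1,3) (1,3).
Under TExA, Kai's choice at the node after H-In can never be reached regardless of what Lee does, so varying those choices leaves every outcome unchanged.
Holding the reachable choices fixed and varying the unreachable one freely already gives 2 equivalent strategies.
No other strategy reproduces this row, so those 2 are the full class: TExA, TEyA.

2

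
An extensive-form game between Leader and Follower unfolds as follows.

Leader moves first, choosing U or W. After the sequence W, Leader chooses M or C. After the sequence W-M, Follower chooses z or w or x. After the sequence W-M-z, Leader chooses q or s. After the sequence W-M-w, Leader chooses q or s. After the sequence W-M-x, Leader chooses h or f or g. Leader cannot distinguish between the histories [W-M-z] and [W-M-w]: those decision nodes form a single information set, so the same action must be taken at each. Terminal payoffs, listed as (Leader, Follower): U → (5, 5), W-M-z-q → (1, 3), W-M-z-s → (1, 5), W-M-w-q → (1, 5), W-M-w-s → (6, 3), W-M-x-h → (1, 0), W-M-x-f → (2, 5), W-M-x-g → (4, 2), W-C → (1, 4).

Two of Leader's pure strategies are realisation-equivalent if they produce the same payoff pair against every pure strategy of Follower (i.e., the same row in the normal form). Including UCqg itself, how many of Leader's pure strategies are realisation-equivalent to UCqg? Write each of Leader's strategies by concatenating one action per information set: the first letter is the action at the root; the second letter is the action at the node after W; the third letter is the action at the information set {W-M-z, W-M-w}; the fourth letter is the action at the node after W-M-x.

Row for UCqg (columns z, w, x): (5,5) (5,5) (5,5).
Under UCqg, Leader's choice at the node after W and at the information set {W-M-z, W-M-w} and at the node after W-M-x can never be reached regardless of what Follower does, so varying those choices leaves every outcome unchanged.
Holding the reachable choices fixed and varying the unreachable ones freely already gives 2 × 2 × 3 = 12 equivalent strategies.
No other strategy reproduces this row, so those 12 are the full class: UMqh, UMqf, UMqg, UMsh, UMsf, UMsg, UCqh, UCqf, UCqg, UCsh, UCsf, UCsg.

12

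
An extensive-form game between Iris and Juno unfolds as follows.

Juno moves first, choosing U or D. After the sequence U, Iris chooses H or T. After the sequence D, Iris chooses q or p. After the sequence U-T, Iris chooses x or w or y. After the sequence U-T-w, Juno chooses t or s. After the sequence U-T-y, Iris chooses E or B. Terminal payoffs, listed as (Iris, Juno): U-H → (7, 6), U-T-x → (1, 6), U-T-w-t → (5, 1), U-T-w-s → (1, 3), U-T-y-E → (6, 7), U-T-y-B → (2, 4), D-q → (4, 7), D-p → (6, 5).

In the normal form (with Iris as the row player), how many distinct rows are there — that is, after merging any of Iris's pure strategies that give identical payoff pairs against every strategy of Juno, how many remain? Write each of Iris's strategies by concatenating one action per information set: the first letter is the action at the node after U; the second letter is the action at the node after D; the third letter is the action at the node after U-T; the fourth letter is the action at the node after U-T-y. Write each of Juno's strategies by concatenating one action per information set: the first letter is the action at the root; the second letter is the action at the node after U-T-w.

Iris has 24 pure strategies: HqxE, HqxB, HqwE, HqwB, HqyE, HqyB, HpxE, HpxB, HpwE, HpwB, HpyE, HpyB, TqxE, TqxB, TqwE, TqwB, TqyE, TqyB, TpxE, TpxB, TpwE, TpwB, TpyE, TpyB. Columns: Ut, Us, Dt, Ds.
{HqxE, HqxB, HqwE, HqwB, HqyE, HqyB} → row (7,6) (7,6) (4,7) (4,7)
{HpxE, HpxB, HpwE, HpwB, HpyE, HpyB} → row (7,6) (7,6) (6,5) (6,5)
{TqxE, TqxB} → row (1,6) (1,6) (4,7) (4,7)
{TqwE, TqwB} → row (5,1) (1,3) (4,7) (4,7)
{TqyE} → row (6,7) (6,7) (4,7) (4,7)
{TqyB} → row (2,4) (2,4) (4,7) (4,7)
{TpxE, TpxB} → row (1,6) (1,6) (6,5) (6,5)
{TpwE, TpwB} → row (5,1) (1,3) (6,5) (6,5)
{TpyE} → row (6,7) (6,7) (6,5) (6,5)
{TpyB} → row (2,4) (2,4) (6,5) (6,5)
That's 10 distinct rows out of 24 strategies.

10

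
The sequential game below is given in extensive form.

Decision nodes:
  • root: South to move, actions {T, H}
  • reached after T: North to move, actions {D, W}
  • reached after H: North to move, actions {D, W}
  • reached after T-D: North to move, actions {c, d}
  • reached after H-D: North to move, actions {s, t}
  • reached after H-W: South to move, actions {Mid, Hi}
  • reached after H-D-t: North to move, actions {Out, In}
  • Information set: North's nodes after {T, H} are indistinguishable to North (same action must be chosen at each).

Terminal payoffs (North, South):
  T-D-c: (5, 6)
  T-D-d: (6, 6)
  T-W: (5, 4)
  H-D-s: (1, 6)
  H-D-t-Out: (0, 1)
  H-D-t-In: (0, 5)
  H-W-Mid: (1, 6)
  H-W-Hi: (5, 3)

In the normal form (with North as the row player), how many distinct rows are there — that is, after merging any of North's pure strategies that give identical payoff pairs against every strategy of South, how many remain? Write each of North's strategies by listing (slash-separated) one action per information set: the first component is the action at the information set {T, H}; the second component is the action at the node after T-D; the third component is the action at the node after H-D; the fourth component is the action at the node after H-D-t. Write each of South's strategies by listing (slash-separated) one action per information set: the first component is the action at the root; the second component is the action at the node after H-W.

North has 16 pure strategies: D/c/s/Out, D/c/s/In, D/c/t/Out, D/c/t/In, D/d/s/Out, D/d/s/In, D/d/t/Out, D/d/t/In, W/c/s/Out, W/c/s/In, W/c/t/Out, W/c/t/In, W/d/s/Out, W/d/s/In, W/d/t/Out, W/d/t/In. Columns: T/Mid, T/Hi, H/Mid, H/Hi.
{D/c/s/Out, D/c/s/In} → row (5,6) (5,6) (1,6) (1,6)
{D/c/t/Out} → row (5,6) (5,6) (0,1) (0,1)
{D/c/t/In} → row (5,6) (5,6) (0,5) (0,5)
{D/d/s/Out, D/d/s/In} → row (6,6) (6,6) (1,6) (1,6)
{D/d/t/Out} → row (6,6) (6,6) (0,1) (0,1)
{D/d/t/In} → row (6,6) (6,6) (0,5) (0,5)
{W/c/s/Out, W/c/s/In, W/c/t/Out, W/c/t/In, W/d/s/Out, W/d/s/In, W/d/t/Out, W/d/t/In} → row (5,4) (5,4) (1,6) (5,3)
That's 7 distinct rows out of 16 strategies.

7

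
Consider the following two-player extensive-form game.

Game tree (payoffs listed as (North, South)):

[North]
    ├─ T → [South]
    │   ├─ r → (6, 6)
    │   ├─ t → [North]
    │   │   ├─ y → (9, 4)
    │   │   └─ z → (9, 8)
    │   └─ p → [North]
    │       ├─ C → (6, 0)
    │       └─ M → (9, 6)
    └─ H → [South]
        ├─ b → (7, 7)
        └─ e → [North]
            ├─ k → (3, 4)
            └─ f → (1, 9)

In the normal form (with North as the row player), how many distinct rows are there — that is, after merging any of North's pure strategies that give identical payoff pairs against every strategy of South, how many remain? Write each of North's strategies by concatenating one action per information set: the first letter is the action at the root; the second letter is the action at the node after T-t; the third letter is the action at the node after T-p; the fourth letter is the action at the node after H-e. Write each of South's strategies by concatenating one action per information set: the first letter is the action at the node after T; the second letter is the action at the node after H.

North has 16 pure strategies: TyCk, TyCf, TyMk, TyMf, TzCk, TzCf, TzMk, TzMf, HyCk, HyCf, HyMk, HyMf, HzCk, HzCf, HzMk, HzMf. Columns: rb, re, tb, te, pb, pe.
{TyCk, TyCf} → row (6,6) (6,6) (9,4) (9,4) (6,0) (6,0)
{TyMk, TyMf} → row (6,6) (6,6) (9,4) (9,4) (9,6) (9,6)
{TzCk, TzCf} → row (6,6) (6,6) (9,8) (9,8) (6,0) (6,0)
{TzMk, TzMf} → row (6,6) (6,6) (9,8) (9,8) (9,6) (9,6)
{HyCk, HyMk, HzCk, HzMk} → row (7,7) (3,4) (7,7) (3,4) (7,7) (3,4)
{HyCf, HyMf, HzCf, HzMf} → row (7,7) (1,9) (7,7) (1,9) (7,7) (1,9)
That's 6 distinct rows out of 16 strategies.

6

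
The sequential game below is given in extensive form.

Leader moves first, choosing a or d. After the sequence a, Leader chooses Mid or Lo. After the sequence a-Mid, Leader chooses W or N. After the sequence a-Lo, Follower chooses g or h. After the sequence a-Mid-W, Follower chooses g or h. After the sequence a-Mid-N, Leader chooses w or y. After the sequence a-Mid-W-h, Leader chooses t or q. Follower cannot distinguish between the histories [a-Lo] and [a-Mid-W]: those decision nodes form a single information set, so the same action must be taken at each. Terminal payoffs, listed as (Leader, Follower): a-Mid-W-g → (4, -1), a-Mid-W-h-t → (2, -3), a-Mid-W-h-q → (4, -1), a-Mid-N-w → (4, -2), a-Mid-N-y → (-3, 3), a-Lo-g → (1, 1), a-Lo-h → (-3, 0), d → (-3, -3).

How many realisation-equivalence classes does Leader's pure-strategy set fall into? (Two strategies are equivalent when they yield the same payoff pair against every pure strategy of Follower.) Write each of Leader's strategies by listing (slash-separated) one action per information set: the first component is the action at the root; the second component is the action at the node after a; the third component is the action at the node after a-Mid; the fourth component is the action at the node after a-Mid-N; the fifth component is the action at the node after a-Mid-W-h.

Leader has 32 pure strategies: a/Mid/W/w/t, a/Mid/W/w/q, a/Mid/W/y/t, a/Mid/W/y/q, a/Mid/N/w/t, a/Mid/N/w/q, a/Mid/N/y/t, a/Mid/N/y/q, a/Lo/W/w/t, a/Lo/W/w/q, a/Lo/W/y/t, a/Lo/W/y/q, a/Lo/N/w/t, a/Lo/N/w/q, a/Lo/N/y/t, a/Lo/N/y/q, d/Mid/W/w/t, d/Mid/W/w/q, d/Mid/W/y/t, d/Mid/W/y/q, d/Mid/N/w/t, d/Mid/N/w/q, d/Mid/N/y/t, d/Mid/N/y/q, d/Lo/W/w/t, d/Lo/W/w/q, d/Lo/W/y/t, d/Lo/W/y/q, d/Lo/N/w/t, d/Lo/N/w/q, d/Lo/N/y/t, d/Lo/N/y/q. Columns: g, h.
{a/Mid/W/w/t, a/Mid/W/y/t} → row (4,-1) (2,-3)
{a/Mid/W/w/q, a/Mid/W/y/q} → row (4,-1) (4,-1)
{a/Mid/N/w/t, a/Mid/N/w/q} → row (4,-2) (4,-2)
{a/Mid/N/y/t, a/Mid/N/y/q} → row (-3,3) (-3,3)
{a/Lo/W/w/t, a/Lo/W/w/q, a/Lo/W/y/t, a/Lo/W/y/q, a/Lo/N/w/t, a/Lo/N/w/q, a/Lo/N/y/t, a/Lo/N/y/q} → row (1,1) (-3,0)
{d/Mid/W/w/t, d/Mid/W/w/q, d/Mid/W/y/t, d/Mid/W/y/q, d/Mid/N/w/t, d/Mid/N/w/q, d/Mid/N/y/t, d/Mid/N/y/q, d/Lo/W/w/t, d/Lo/W/w/q, d/Lo/W/y/t, d/Lo/W/y/q, d/Lo/N/w/t, d/Lo/N/w/q, d/Lo/N/y/t, d/Lo/N/y/q} → row (-3,-3) (-3,-3)
That's 6 distinct rows out of 32 strategies.

6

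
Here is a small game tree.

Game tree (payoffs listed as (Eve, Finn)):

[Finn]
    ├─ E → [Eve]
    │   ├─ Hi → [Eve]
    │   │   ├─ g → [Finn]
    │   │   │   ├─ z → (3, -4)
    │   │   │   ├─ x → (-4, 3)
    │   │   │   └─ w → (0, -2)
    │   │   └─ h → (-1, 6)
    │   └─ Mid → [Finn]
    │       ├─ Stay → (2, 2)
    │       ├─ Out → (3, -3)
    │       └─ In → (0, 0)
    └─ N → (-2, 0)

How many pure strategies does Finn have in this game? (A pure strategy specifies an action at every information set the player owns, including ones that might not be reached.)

18

Finn owns the root with actions {E, N} — two choices.
Finn owns the node after E-Mid with actions {Stay, Out, In} — three choices.
Finn owns the node after E-Hi-g with actions {z, x, w} — three choices.
A pure strategy fixes one action at each information set independently, so the count is the product 2 × 3 × 3 = 18.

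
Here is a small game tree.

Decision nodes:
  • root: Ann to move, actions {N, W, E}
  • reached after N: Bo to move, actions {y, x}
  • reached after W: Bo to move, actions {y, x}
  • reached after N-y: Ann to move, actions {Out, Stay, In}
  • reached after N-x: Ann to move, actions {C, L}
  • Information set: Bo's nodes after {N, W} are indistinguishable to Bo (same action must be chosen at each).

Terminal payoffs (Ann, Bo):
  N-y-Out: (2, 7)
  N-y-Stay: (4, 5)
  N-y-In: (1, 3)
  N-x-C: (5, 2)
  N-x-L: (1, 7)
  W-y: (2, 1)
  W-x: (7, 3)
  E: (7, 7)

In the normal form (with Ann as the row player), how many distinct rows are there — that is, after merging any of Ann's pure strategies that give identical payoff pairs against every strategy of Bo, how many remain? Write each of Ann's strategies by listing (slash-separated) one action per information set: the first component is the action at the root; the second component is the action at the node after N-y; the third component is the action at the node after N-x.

Ann has 18 pure strategies: N/Out/C, N/Out/L, N/Stay/C, N/Stay/L, N/In/C, N/In/L, W/Out/C, W/Out/L, W/Stay/C, W/Stay/L, W/In/C, W/In/L, E/Out/C, E/Out/L, E/Stay/C, E/Stay/L, E/In/C, E/In/L. Columns: y, x.
{N/Out/C} → row (2,7) (5,2)
{N/Out/L} → row (2,7) (1,7)
{N/Stay/C} → row (4,5) (5,2)
{N/Stay/L} → row (4,5) (1,7)
{N/In/C} → row (1,3) (5,2)
{N/In/L} → row (1,3) (1,7)
{W/Out/C, W/Out/L, W/Stay/C, W/Stay/L, W/In/C, W/In/L} → row (2,1) (7,3)
{E/Out/C, E/Out/L, E/Stay/C, E/Stay/L, E/In/C, E/In/L} → row (7,7) (7,7)
That's 8 distinct rows out of 18 strategies.

8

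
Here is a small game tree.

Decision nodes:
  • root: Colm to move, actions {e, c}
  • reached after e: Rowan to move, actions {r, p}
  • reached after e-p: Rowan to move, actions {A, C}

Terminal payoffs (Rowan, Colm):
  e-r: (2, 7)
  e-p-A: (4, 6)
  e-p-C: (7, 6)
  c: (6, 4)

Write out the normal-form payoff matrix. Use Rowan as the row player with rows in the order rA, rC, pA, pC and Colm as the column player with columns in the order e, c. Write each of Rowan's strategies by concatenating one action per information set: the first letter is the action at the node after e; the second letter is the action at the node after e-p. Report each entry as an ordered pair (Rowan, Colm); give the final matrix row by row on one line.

rA: (2,7) (6,4) | rC: (2,7) (6,4) | pA: (4,6) (6,4) | pC: (7,6) (6,4)

Row rA: e→(2,7), c→(6,4)
Row rC: e→(2,7), c→(6,4)
Row pA: e→(4,6), c→(6,4)
Row pC: e→(7,6), c→(6,4)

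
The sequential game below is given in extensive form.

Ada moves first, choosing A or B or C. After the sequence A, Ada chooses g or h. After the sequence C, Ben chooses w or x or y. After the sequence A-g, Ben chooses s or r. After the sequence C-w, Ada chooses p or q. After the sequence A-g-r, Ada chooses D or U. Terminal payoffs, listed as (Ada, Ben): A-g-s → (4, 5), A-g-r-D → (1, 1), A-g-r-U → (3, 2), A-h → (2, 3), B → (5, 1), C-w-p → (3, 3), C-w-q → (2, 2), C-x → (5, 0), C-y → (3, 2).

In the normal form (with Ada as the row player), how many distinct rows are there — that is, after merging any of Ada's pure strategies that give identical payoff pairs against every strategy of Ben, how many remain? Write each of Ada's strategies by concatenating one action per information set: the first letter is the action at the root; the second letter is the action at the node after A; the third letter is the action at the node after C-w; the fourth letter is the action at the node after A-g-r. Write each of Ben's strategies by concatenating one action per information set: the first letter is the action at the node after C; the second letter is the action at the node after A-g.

Ada has 24 pure strategies: AgpD, AgpU, AgqD, AgqU, AhpD, AhpU, AhqD, AhqU, BgpD, BgpU, BgqD, BgqU, BhpD, BhpU, BhqD, BhqU, CgpD, CgpU, CgqD, CgqU, ChpD, ChpU, ChqD, ChqU. Columns: ws, wr, xs, xr, ys, yr.
{AgpD, AgqD} → row (4,5) (1,1) (4,5) (1,1) (4,5) (1,1)
{AgpU, AgqU} → row (4,5) (3,2) (4,5) (3,2) (4,5) (3,2)
{AhpD, AhpU, AhqD, AhqU} → row (2,3) (2,3) (2,3) (2,3) (2,3) (2,3)
{BgpD, BgpU, BgqD, BgqU, BhpD, BhpU, BhqD, BhqU} → row (5,1) (5,1) (5,1) (5,1) (5,1) (5,1)
{CgpD, CgpU, ChpD, ChpU} → row (3,3) (3,3) (5,0) (5,0) (3,2) (3,2)
{CgqD, CgqU, ChqD, ChqU} → row (2,2) (2,2) (5,0) (5,0) (3,2) (3,2)
That's 6 distinct rows out of 24 strategies.

6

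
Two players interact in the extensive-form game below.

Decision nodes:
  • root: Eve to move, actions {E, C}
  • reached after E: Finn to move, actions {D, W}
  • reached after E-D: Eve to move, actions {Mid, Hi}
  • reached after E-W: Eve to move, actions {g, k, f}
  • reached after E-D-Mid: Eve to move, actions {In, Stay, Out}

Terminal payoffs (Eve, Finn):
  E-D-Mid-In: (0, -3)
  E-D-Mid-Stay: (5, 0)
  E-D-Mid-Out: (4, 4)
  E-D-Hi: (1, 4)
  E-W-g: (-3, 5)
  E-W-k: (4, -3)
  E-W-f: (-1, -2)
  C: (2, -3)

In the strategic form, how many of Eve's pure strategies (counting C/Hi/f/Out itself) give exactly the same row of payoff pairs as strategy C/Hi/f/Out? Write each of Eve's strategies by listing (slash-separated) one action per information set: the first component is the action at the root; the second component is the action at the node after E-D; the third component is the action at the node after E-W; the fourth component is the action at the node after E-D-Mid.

18

Row for C/Hi/f/Out (columns D, W): (2,-3) (2,-3).
Under C/Hi/f/Out, Eve's choice at the node after E-D and at the node after E-W and at the node after E-D-Mid can never be reached regardless of what Finn does, so varying those choices leaves every outcome unchanged.
Holding the reachable choices fixed and varying the unreachable ones freely already gives 2 × 3 × 3 = 18 equivalent strategies.
No other strategy reproduces this row, so those 18 are the full class: C/Mid/g/In, C/Mid/g/Stay, C/Mid/g/Out, C/Mid/k/In, C/Mid/k/Stay, C/Mid/k/Out, C/Mid/f/In, C/Mid/f/Stay, C/Mid/f/Out, C/Hi/g/In, C/Hi/g/Stay, C/Hi/g/Out, C/Hi/k/In, C/Hi/k/Stay, C/Hi/k/Out, C/Hi/f/In, C/Hi/f/Stay, C/Hi/f/Out.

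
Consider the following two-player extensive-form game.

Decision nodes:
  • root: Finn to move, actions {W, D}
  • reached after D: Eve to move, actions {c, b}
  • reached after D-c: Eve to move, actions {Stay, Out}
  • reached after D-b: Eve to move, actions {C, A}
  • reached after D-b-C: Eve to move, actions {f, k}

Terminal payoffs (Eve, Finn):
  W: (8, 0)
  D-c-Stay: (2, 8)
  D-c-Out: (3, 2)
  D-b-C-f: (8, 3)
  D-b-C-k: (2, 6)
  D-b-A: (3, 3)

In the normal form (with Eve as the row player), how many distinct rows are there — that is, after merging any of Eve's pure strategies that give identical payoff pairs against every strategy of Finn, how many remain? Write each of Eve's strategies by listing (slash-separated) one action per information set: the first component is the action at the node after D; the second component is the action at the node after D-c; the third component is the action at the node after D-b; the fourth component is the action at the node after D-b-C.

Eve has 16 pure strategies: c/Stay/C/f, c/Stay/C/k, c/Stay/A/f, c/Stay/A/k, c/Out/C/f, c/Out/C/k, c/Out/A/f, c/Out/A/k, b/Stay/C/f, b/Stay/C/k, b/Stay/A/f, b/Stay/A/k, b/Out/C/f, b/Out/C/k, b/Out/A/f, b/Out/A/k. Columns: W, D.
{c/Stay/C/f, c/Stay/C/k, c/Stay/A/f, c/Stay/A/k} → row (8,0) (2,8)
{c/Out/C/f, c/Out/C/k, c/Out/A/f, c/Out/A/k} → row (8,0) (3,2)
{b/Stay/C/f, b/Out/C/f} → row (8,0) (8,3)
{b/Stay/C/k, b/Out/C/k} → row (8,0) (2,6)
{b/Stay/A/f, b/Stay/A/k, b/Out/A/f, b/Out/A/k} → row (8,0) (3,3)
That's 5 distinct rows out of 16 strategies.

5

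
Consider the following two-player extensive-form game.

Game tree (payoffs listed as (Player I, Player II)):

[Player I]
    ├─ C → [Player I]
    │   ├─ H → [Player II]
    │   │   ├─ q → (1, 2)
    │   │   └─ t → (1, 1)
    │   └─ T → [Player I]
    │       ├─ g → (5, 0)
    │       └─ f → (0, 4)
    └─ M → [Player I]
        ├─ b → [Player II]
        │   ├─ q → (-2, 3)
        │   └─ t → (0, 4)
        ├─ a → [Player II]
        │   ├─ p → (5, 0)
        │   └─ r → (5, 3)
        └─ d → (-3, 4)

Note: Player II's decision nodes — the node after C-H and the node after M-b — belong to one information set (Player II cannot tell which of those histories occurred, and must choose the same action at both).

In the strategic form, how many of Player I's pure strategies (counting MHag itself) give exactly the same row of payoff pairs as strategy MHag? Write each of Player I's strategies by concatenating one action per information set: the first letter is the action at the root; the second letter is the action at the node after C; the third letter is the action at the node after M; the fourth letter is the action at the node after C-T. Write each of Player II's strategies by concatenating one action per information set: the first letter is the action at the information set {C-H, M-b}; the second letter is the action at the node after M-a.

4

Row for MHag (columns qp, qr, tp, tr): (5,0) (5,3) (5,0) (5,3).
Under MHag, Player I's choice at the node after C and at the node after C-T can never be reached regardless of what Player II does, so varying those choices leaves every outcome unchanged.
Holding the reachable choices fixed and varying the unreachable ones freely already gives 2 × 2 = 4 equivalent strategies.
No other strategy reproduces this row, so those 4 are the full class: MHag, MHaf, MTag, MTaf.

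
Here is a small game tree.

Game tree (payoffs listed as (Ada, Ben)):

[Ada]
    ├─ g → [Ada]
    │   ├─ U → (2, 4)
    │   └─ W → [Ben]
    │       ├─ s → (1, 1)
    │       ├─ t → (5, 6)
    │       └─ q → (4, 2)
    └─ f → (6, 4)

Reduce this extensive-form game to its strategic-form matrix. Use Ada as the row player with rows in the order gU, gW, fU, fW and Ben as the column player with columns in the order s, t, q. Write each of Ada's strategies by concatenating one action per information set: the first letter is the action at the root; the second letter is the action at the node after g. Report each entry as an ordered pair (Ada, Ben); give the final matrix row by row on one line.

gU: (2,4) (2,4) (2,4) | gW: (1,1) (5,6) (4,2) | fU: (6,4) (6,4) (6,4) | fW: (6,4) (6,4) (6,4)

            s        t        q
  gU    (2,4)    (2,4)    (2,4)
  gW    (1,1)    (5,6)    (4,2)
  fU    (6,4)    (6,4)    (6,4)
  fW    (6,4)    (6,4)    (6,4)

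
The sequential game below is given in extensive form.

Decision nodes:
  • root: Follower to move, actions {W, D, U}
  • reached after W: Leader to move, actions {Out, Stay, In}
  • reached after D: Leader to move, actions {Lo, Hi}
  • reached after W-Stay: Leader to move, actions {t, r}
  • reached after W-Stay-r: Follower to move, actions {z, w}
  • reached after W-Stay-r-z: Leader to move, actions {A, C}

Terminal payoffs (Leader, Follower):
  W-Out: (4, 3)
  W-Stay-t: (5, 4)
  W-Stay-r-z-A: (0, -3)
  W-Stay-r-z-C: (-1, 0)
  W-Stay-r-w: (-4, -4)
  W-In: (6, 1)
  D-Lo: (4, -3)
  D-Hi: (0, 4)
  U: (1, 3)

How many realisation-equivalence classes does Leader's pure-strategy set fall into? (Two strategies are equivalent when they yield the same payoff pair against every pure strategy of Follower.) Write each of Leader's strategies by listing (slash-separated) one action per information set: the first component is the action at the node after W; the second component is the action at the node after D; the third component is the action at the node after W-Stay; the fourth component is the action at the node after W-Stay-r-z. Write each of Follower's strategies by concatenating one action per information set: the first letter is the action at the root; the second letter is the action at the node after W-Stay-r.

Leader has 24 pure strategies: Out/Lo/t/A, Out/Lo/t/C, Out/Lo/r/A, Out/Lo/r/C, Out/Hi/t/A, Out/Hi/t/C, Out/Hi/r/A, Out/Hi/r/C, Stay/Lo/t/A, Stay/Lo/t/C, Stay/Lo/r/A, Stay/Lo/r/C, Stay/Hi/t/A, Stay/Hi/t/C, Stay/Hi/r/A, Stay/Hi/r/C, In/Lo/t/A, In/Lo/t/C, In/Lo/r/A, In/Lo/r/C, In/Hi/t/A, In/Hi/t/C, In/Hi/r/A, In/Hi/r/C. Columns: Wz, Ww, Dz, Dw, Uz, Uw.
{Out/Lo/t/A, Out/Lo/t/C, Out/Lo/r/A, Out/Lo/r/C} → row (4,3) (4,3) (4,-3) (4,-3) (1,3) (1,3)
{Out/Hi/t/A, Out/Hi/t/C, Out/Hi/r/A, Out/Hi/r/C} → row (4,3) (4,3) (0,4) (0,4) (1,3) (1,3)
{Stay/Lo/t/A, Stay/Lo/t/C} → row (5,4) (5,4) (4,-3) (4,-3) (1,3) (1,3)
{Stay/Lo/r/A} → row (0,-3) (-4,-4) (4,-3) (4,-3) (1,3) (1,3)
{Stay/Lo/r/C} → row (-1,0) (-4,-4) (4,-3) (4,-3) (1,3) (1,3)
{Stay/Hi/t/A, Stay/Hi/t/C} → row (5,4) (5,4) (0,4) (0,4) (1,3) (1,3)
{Stay/Hi/r/A} → row (0,-3) (-4,-4) (0,4) (0,4) (1,3) (1,3)
{Stay/Hi/r/C} → row (-1,0) (-4,-4) (0,4) (0,4) (1,3) (1,3)
{In/Lo/t/A, In/Lo/t/C, In/Lo/r/A, In/Lo/r/C} → row (6,1) (6,1) (4,-3) (4,-3) (1,3) (1,3)
{In/Hi/t/A, In/Hi/t/C, In/Hi/r/A, In/Hi/r/C} → row (6,1) (6,1) (0,4) (0,4) (1,3) (1,3)
That's 10 distinct rows out of 24 strategies.

10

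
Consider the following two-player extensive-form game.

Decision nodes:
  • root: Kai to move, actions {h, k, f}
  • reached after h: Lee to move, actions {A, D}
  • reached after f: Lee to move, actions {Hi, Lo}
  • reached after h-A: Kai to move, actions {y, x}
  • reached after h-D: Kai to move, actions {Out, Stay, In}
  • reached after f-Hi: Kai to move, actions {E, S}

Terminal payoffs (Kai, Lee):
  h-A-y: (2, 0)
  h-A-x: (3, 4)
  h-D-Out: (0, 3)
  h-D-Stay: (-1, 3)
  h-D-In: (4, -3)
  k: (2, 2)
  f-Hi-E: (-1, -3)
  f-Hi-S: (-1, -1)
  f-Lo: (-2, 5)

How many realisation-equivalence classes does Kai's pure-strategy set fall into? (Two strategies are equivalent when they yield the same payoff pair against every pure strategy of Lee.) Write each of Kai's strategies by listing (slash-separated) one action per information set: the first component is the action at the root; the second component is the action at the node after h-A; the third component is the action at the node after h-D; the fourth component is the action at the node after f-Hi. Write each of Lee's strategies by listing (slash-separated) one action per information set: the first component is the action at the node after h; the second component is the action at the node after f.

9

Kai has 36 pure strategies: h/y/Out/E, h/y/Out/S, h/y/Stay/E, h/y/Stay/S, h/y/In/E, h/y/In/S, h/x/Out/E, h/x/Out/S, h/x/Stay/E, h/x/Stay/S, h/x/In/E, h/x/In/S, k/y/Out/E, k/y/Out/S, k/y/Stay/E, k/y/Stay/S, k/y/In/E, k/y/In/S, k/x/Out/E, k/x/Out/S, k/x/Stay/E, k/x/Stay/S, k/x/In/E, k/x/In/S, f/y/Out/E, f/y/Out/S, f/y/Stay/E, f/y/Stay/S, f/y/In/E, f/y/In/S, f/x/Out/E, f/x/Out/S, f/x/Stay/E, f/x/Stay/S, f/x/In/E, f/x/In/S. Columns: A/Hi, A/Lo, D/Hi, D/Lo.
{h/y/Out/E, h/y/Out/S} → row (2,0) (2,0) (0,3) (0,3)
{h/y/Stay/E, h/y/Stay/S} → row (2,0) (2,0) (-1,3) (-1,3)
{h/y/In/E, h/y/In/S} → row (2,0) (2,0) (4,-3) (4,-3)
{h/x/Out/E, h/x/Out/S} → row (3,4) (3,4) (0,3) (0,3)
{h/x/Stay/E, h/x/Stay/S} → row (3,4) (3,4) (-1,3) (-1,3)
{h/x/In/E, h/x/In/S} → row (3,4) (3,4) (4,-3) (4,-3)
{k/y/Out/E, k/y/Out/S, k/y/Stay/E, k/y/Stay/S, k/y/In/E, k/y/In/S, k/x/Out/E, k/x/Out/S, k/x/Stay/E, k/x/Stay/S, k/x/In/E, k/x/In/S} → row (2,2) (2,2) (2,2) (2,2)
{f/y/Out/E, f/y/Stay/E, f/y/In/E, f/x/Out/E, f/x/Stay/E, f/x/In/E} → row (-1,-3) (-2,5) (-1,-3) (-2,5)
{f/y/Out/S, f/y/Stay/S, f/y/In/S, f/x/Out/S, f/x/Stay/S, f/x/In/S} → row (-1,-1) (-2,5) (-1,-1) (-2,5)
That's 9 distinct rows out of 36 strategies.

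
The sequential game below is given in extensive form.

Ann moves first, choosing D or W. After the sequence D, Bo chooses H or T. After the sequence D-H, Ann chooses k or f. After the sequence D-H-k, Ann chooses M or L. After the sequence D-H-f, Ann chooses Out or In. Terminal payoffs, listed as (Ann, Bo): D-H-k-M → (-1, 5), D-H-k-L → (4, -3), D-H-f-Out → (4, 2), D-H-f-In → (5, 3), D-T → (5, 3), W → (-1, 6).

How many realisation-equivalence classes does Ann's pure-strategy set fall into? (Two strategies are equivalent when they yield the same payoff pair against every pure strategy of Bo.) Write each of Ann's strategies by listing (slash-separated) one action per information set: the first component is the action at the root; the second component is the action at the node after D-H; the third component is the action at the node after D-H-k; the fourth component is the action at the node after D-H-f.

Ann has 16 pure strategies: D/k/M/Out, D/k/M/In, D/k/L/Out, D/k/L/In, D/f/M/Out, D/f/M/In, D/f/L/Out, D/f/L/In, W/k/M/Out, W/k/M/In, W/k/L/Out, W/k/L/In, W/f/M/Out, W/f/M/In, W/f/L/Out, W/f/L/In. Columns: H, T.
{D/k/M/Out, D/k/M/In} → row (-1,5) (5,3)
{D/k/L/Out, D/k/L/In} → row (4,-3) (5,3)
{D/f/M/Out, D/f/L/Out} → row (4,2) (5,3)
{D/f/M/In, D/f/L/In} → row (5,3) (5,3)
{W/k/M/Out, W/k/M/In, W/k/L/Out, W/k/L/In, W/f/M/Out, W/f/M/In, W/f/L/Out, W/f/L/In} → row (-1,6) (-1,6)
That's 5 distinct rows out of 16 strategies.

5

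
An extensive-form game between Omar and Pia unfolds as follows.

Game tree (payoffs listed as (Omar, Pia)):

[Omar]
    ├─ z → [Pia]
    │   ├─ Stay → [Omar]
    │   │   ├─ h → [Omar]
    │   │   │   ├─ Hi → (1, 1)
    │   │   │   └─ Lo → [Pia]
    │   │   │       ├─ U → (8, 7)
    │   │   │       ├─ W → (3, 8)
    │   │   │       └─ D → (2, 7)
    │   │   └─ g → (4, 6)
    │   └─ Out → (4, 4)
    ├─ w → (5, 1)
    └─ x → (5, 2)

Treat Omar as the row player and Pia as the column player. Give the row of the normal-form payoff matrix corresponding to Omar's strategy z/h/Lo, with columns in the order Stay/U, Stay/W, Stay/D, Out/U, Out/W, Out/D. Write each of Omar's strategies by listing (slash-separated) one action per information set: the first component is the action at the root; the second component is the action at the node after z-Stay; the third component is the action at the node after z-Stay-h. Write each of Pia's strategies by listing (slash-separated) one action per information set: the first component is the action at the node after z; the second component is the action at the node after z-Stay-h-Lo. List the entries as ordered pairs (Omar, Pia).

(8,7) (3,8) (2,7) (4,4) (4,4) (4,4)

vs Stay/U: Omar plays z → Pia plays Stay at [z] → Omar plays h at [z-Stay] → Omar plays Lo at [z-Stay-h] → Pia plays U at [z-Stay-h-Lo] → (8, 7)
vs Stay/W: Omar plays z → Pia plays Stay at [z] → Omar plays h at [z-Stay] → Omar plays Lo at [z-Stay-h] → Pia plays W at [z-Stay-h-Lo] → (3, 8)
vs Stay/D: Omar plays z → Pia plays Stay at [z] → Omar plays h at [z-Stay] → Omar plays Lo at [z-Stay-h] → Pia plays D at [z-Stay-h-Lo] → (2, 7)
vs Out/U: Omar plays z → Pia plays Out at [z] → (4, 4)
vs Out/W: Omar plays z → Pia plays Out at [z] → (4, 4)
vs Out/D: Omar plays z → Pia plays Out at [z] → (4, 4)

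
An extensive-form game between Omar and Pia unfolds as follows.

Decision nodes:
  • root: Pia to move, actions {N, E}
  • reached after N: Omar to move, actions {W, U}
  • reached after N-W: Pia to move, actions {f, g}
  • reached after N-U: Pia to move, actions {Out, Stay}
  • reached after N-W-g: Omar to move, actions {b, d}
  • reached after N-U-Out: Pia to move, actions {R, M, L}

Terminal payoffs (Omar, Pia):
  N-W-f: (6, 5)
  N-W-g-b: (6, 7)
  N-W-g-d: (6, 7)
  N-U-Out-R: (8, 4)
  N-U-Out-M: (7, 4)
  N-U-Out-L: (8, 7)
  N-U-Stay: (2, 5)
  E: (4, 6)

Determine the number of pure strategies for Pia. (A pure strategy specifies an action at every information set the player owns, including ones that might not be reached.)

24

Pia owns the root with actions {N, E} — two choices.
Pia owns the node after N-W with actions {f, g} — two choices.
Pia owns the node after N-U with actions {Out, Stay} — two choices.
Pia owns the node after N-U-Out with actions {R, M, L} — three choices.
A pure strategy fixes one action at each information set independently, so the count is the product 2 × 2 × 2 × 3 = 24.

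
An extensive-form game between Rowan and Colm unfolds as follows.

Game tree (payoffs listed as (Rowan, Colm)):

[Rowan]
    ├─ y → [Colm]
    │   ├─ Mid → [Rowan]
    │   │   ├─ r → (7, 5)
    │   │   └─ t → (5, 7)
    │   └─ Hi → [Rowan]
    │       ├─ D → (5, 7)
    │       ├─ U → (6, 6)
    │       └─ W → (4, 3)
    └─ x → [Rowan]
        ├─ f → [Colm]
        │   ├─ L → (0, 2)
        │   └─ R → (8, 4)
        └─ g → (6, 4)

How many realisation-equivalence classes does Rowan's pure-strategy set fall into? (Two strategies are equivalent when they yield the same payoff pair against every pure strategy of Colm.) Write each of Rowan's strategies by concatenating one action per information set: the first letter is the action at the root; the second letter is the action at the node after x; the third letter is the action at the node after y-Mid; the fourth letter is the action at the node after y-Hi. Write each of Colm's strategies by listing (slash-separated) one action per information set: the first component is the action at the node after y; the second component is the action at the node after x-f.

Rowan has 24 pure strategies: yfrD, yfrU, yfrW, yftD, yftU, yftW, ygrD, ygrU, ygrW, ygtD, ygtU, ygtW, xfrD, xfrU, xfrW, xftD, xftU, xftW, xgrD, xgrU, xgrW, xgtD, xgtU, xgtW. Columns: Mid/L, Mid/R, Hi/L, Hi/R.
{yfrD, ygrD} → row (7,5) (7,5) (5,7) (5,7)
{yfrU, ygrU} → row (7,5) (7,5) (6,6) (6,6)
{yfrW, ygrW} → row (7,5) (7,5) (4,3) (4,3)
{yftD, ygtD} → row (5,7) (5,7) (5,7) (5,7)
{yftU, ygtU} → row (5,7) (5,7) (6,6) (6,6)
{yftW, ygtW} → row (5,7) (5,7) (4,3) (4,3)
{xfrD, xfrU, xfrW, xftD, xftU, xftW} → row (0,2) (8,4) (0,2) (8,4)
{xgrD, xgrU, xgrW, xgtD, xgtU, xgtW} → row (6,4) (6,4) (6,4) (6,4)
That's 8 distinct rows out of 24 strategies.

8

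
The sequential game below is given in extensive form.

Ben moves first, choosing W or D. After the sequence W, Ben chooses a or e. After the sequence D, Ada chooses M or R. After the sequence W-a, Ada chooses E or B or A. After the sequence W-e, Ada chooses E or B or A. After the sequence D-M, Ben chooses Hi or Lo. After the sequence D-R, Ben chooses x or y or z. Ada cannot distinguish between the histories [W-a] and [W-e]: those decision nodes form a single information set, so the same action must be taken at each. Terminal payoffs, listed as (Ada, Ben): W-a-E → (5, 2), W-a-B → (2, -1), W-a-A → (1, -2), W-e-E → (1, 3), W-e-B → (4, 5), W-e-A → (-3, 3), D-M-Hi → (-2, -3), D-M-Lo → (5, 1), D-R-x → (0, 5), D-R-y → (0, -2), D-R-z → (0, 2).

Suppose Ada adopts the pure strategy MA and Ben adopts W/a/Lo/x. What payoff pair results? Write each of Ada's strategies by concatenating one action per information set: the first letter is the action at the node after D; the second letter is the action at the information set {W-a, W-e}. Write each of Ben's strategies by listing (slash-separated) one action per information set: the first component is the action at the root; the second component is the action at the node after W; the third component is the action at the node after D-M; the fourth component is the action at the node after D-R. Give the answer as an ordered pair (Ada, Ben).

Trace the play path from the root:
  Ben plays W
  Ben plays a at [W]
  Ada plays A at [W-a]
→ terminal payoff (1, -2).
(Ada's choice at the node after D is never reached on this path, so it doesn't affect the outcome.)

(1, -2)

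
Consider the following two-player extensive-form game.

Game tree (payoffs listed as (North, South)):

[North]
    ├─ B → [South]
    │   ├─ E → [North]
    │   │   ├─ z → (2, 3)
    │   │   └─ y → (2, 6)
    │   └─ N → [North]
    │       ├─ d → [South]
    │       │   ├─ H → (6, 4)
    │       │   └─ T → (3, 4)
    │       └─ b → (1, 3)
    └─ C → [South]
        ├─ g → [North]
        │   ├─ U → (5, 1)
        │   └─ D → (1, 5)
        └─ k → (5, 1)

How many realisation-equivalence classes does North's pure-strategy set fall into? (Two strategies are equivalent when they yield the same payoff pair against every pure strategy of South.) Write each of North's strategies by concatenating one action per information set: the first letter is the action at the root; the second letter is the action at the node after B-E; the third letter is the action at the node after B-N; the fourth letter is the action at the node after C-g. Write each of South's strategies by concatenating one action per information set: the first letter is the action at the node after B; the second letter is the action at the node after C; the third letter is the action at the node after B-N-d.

North has 16 pure strategies: BzdU, BzdD, BzbU, BzbD, BydU, BydD, BybU, BybD, CzdU, CzdD, CzbU, CzbD, CydU, CydD, CybU, CybD. Columns: EgH, EgT, EkH, EkT, NgH, NgT, NkH, NkT.
{BzdU, BzdD} → row (2,3) (2,3) (2,3) (2,3) (6,4) (3,4) (6,4) (3,4)
{BzbU, BzbD} → row (2,3) (2,3) (2,3) (2,3) (1,3) (1,3) (1,3) (1,3)
{BydU, BydD} → row (2,6) (2,6) (2,6) (2,6) (6,4) (3,4) (6,4) (3,4)
{BybU, BybD} → row (2,6) (2,6) (2,6) (2,6) (1,3) (1,3) (1,3) (1,3)
{CzdU, CzbU, CydU, CybU} → row (5,1) (5,1) (5,1) (5,1) (5,1) (5,1) (5,1) (5,1)
{CzdD, CzbD, CydD, CybD} → row (1,5) (1,5) (5,1) (5,1) (1,5) (1,5) (5,1) (5,1)
That's 6 distinct rows out of 16 strategies.

6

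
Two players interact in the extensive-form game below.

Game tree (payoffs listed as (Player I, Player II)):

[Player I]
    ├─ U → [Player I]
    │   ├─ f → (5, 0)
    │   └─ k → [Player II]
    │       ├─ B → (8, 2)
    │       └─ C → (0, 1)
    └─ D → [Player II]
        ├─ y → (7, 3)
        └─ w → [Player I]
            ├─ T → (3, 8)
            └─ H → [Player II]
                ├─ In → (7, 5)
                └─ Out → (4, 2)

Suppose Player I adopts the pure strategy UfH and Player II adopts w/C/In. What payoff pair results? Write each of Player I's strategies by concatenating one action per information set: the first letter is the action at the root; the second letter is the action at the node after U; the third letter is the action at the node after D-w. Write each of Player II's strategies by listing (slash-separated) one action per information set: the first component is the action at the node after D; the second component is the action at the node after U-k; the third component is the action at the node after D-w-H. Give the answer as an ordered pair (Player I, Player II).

(5, 0)

Trace the play path from the root:
  Player I plays U
  Player I plays f at [U]
→ terminal payoff (5, 0).
(Player I's choice at the node after D-w is never reached on this path, so it doesn't affect the outcome.)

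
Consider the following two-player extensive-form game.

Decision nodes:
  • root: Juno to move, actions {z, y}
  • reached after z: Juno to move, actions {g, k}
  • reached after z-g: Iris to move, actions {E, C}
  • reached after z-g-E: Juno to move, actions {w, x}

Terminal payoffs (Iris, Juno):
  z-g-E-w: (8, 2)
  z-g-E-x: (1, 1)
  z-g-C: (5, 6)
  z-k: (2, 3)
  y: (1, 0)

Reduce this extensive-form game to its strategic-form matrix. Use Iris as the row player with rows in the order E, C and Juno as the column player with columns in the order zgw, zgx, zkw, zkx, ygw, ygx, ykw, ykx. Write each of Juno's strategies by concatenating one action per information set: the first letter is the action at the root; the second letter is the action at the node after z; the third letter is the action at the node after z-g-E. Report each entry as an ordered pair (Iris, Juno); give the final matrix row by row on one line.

E: (8,2) (1,1) (2,3) (2,3) (1,0) (1,0) (1,0) (1,0) | C: (5,6) (5,6) (2,3) (2,3) (1,0) (1,0) (1,0) (1,0)

Row E: zgw→(8,2), zgx→(1,1), zkw→(2,3), zkx→(2,3), ygw→(1,0), ygx→(1,0), ykw→(1,0), ykx→(1,0)
Row C: zgw→(5,6), zgx→(5,6), zkw→(2,3), zkx→(2,3), ygw→(1,0), ygx→(1,0), ykw→(1,0), ykx→(1,0)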